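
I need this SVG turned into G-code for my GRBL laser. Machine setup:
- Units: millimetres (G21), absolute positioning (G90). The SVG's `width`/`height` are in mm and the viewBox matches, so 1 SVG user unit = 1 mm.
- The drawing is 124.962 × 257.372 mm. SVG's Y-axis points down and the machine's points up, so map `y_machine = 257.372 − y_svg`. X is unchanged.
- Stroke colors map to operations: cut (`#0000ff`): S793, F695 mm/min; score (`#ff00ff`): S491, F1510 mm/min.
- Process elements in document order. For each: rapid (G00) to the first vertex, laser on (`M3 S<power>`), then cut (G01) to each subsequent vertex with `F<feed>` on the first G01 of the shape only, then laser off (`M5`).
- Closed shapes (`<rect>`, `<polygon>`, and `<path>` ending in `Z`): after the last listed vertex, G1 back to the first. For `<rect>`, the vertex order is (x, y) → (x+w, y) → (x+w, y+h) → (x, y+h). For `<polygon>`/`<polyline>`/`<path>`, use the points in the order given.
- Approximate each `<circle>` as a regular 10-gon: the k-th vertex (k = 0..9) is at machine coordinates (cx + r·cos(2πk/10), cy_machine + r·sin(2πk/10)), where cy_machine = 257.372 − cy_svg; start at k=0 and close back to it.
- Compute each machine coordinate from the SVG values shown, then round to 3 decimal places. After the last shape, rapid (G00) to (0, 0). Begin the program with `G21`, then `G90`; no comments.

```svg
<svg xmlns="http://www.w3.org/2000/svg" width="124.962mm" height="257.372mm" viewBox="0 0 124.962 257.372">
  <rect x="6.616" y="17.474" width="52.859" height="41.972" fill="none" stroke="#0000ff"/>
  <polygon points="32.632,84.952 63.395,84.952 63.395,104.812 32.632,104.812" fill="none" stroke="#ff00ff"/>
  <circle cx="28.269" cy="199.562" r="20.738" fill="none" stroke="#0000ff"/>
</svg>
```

G21
G90
G00 X6.616 Y239.898
M3 S793
G01 X59.475 Y239.898 F695
G01 X59.475 Y197.926
G01 X6.616 Y197.926
G01 X6.616 Y239.898
M5
G00 X32.632 Y172.420
M3 S491
G01 X63.395 Y172.420 F1510
G01 X63.395 Y152.560
G01 X32.632 Y152.560
G01 X32.632 Y172.420
M5
G00 X49.007 Y57.810
M3 S793
G01 X45.046 Y69.999 F695
G01 X34.677 Y77.533
G01 X21.861 Y77.533
G01 X11.492 Y69.999
G01 X7.531 Y57.810
G01 X11.492 Y45.621
G01 X21.861 Y38.087
G01 X34.677 Y38.087
G01 X45.046 Y45.621
G01 X49.007 Y57.810
M5
G00 X0.000 Y0.000

1 u = 1 mm; y_m = 257.372 − y.

[1] `<rect>` rectangle, #0000ff→cut S793 F695: (6.616,239.898) → (59.475,239.898) → (59.475,197.926) → (6.616,197.926) → (6.616,239.898) (closed)

[2] `<polygon>` rectangle, #ff00ff→score S491 F1510: (32.632,172.420) → (63.395,172.420) → (63.395,152.560) → (32.632,152.560) → (32.632,172.420) (closed)

[3] `<circle>` circle, #0000ff→cut S793 F695: (49.007,57.810) → (45.046,69.999) → (34.677,77.533) → (21.861,77.533) → (11.492,69.999) → (7.531,57.810) → (11.492,45.621) → (21.861,38.087) → (34.677,38.087) → (45.046,45.621) → (49.007,57.810) (closed)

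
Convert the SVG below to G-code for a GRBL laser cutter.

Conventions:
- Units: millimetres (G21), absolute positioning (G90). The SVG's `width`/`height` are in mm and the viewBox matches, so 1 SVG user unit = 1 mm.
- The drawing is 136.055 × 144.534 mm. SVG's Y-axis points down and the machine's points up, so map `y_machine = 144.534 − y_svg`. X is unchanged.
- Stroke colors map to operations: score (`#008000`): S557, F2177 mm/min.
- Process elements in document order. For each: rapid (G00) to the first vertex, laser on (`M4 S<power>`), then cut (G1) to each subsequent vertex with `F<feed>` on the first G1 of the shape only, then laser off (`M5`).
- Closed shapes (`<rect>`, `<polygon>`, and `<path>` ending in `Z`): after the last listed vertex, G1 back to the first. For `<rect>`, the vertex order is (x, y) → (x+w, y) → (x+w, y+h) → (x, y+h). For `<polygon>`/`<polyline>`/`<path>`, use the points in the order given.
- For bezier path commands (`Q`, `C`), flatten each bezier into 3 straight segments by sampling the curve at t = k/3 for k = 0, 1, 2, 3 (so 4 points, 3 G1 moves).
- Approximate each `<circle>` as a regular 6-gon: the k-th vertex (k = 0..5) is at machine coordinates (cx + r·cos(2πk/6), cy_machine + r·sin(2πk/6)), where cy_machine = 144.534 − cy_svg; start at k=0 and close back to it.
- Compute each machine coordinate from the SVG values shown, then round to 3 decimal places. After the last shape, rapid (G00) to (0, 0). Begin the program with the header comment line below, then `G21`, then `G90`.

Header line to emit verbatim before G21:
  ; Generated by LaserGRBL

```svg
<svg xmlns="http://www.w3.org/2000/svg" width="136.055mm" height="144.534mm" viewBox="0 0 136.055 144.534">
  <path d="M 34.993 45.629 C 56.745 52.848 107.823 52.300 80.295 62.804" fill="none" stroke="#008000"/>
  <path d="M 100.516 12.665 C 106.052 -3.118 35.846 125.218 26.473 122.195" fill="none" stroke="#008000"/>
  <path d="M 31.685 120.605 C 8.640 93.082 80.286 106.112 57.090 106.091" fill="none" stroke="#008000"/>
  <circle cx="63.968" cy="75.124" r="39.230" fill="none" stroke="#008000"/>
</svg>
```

1 u = 1 mm; y_m = 144.534 − y.

[1] `<path>` cubic bezier, #008000→score S557 F2177: (34.993,98.905) → (62.523,93.578) → (85.618,89.247) → (80.295,81.730)

[2] `<path>` cubic bezier, #008000→score S557 F2177: (100.516,131.869) → (85.863,109.815) → (51.065,52.899) → (26.473,22.339)

[3] `<path>` cubic bezier, #008000→score S557 F2177: (31.685,23.929) → (33.184,39.920) → (55.692,40.787) → (57.090,38.443)

[4] `<circle>` circle, #008000→score S557 F2177: (103.198,69.410) → (83.583,103.384) → (44.353,103.384) → (24.738,69.410) → (44.353,35.436) → (83.583,35.436) → (103.198,69.410) (closed)

; Generated by LaserGRBL
G21
G90
G00 X34.993 Y98.905
M4 S557
G1 X62.523 Y93.578 F2177
G1 X85.618 Y89.247
G1 X80.295 Y81.730
M5
G00 X100.516 Y131.869
M4 S557
G1 X85.863 Y109.815 F2177
G1 X51.065 Y52.899
G1 X26.473 Y22.339
M5
G00 X31.685 Y23.929
M4 S557
G1 X33.184 Y39.920 F2177
G1 X55.692 Y40.787
G1 X57.090 Y38.443
M5
G00 X103.198 Y69.410
M4 S557
G1 X83.583 Y103.384 F2177
G1 X44.353 Y103.384
G1 X24.738 Y69.410
G1 X44.353 Y35.436
G1 X83.583 Y35.436
G1 X103.198 Y69.410
M5
G00 X0.000 Y0.000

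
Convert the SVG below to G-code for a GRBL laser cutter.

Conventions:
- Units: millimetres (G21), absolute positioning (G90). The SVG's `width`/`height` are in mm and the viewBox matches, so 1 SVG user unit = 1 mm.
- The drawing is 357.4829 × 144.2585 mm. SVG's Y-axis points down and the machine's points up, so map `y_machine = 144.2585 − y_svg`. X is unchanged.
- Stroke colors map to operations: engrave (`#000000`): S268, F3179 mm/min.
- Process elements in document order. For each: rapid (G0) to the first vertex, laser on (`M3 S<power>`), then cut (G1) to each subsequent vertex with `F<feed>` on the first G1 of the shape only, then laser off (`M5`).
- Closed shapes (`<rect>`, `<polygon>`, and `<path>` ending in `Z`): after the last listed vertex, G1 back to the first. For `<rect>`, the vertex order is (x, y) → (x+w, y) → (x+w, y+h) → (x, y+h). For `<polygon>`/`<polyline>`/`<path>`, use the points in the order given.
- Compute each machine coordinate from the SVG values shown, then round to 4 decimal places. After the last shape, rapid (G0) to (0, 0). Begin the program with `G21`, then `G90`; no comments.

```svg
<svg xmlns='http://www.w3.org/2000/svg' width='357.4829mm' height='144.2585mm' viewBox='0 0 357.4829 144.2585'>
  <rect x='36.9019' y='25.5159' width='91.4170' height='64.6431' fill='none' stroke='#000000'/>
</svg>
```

viewBox `0 0 357.4829 144.2585` with mm width/height → 1 unit = 1 mm. Flip: y_m = 144.2585 − y_svg.

**Shape 1** — `<rect>` rectangle, stroke `#000000` → engrave (S268, F3179). Machine vertices: (36.9019,118.7426) → (128.3189,118.7426) → (128.3189,54.0995) → (36.9019,54.0995) → (36.9019,118.7426). Closed: final G1 returns to the first vertex.

G21
G90
G0 X36.9019 Y118.7426
M3 S268
G1 X128.3189 Y118.7426 F3179
G1 X128.3189 Y54.0995
G1 X36.9019 Y54.0995
G1 X36.9019 Y118.7426
M5
G0 X0.0000 Y0.0000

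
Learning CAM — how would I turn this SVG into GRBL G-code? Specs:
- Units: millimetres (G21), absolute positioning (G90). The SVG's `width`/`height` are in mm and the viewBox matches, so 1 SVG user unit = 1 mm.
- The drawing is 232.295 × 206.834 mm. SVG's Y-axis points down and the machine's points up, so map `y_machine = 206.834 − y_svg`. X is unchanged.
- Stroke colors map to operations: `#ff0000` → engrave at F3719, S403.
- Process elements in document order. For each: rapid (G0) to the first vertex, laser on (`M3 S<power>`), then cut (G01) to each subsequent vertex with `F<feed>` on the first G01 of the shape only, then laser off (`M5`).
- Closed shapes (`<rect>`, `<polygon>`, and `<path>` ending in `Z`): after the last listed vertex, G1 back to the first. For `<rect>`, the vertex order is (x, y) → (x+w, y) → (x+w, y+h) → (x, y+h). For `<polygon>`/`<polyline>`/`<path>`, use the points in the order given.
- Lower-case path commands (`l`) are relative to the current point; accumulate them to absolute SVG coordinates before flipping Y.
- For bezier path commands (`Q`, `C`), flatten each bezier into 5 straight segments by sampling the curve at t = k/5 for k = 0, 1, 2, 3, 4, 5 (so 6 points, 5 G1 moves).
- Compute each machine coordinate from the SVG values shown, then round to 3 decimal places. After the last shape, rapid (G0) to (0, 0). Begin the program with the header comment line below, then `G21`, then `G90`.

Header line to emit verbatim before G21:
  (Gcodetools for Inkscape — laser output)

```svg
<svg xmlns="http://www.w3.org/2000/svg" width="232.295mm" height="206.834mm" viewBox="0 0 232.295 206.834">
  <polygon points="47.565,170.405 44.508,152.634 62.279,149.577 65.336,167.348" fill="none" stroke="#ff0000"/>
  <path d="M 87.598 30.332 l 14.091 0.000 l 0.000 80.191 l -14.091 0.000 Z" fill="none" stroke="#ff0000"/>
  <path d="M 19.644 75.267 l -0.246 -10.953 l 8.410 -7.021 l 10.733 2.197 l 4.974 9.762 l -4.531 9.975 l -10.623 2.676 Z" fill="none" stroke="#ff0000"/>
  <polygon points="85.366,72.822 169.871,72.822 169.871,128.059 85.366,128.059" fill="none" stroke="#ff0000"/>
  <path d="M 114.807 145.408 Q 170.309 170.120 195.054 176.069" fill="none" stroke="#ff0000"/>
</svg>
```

1 u = 1 mm; y_m = 206.834 − y.

[1] `<polygon>` regular polygon, #ff0000→engrave S403 F3719: (47.565,36.429) → (44.508,54.200) → (62.279,57.257) → (65.336,39.486) → (47.565,36.429) (closed)

[2] `<path>` rectangle, #ff0000→engrave S403 F3719: (87.598,176.502) → (101.689,176.502) → (101.689,96.311) → (87.598,96.311) → (87.598,176.502) (closed)

[3] `<path>` regular polygon, #ff0000→engrave S403 F3719: (19.644,131.567) → (19.398,142.520) → (27.808,149.541) → (38.541,147.344) → (43.515,137.582) → (38.984,127.607) → (28.361,124.931) → (19.644,131.567) (closed)

[4] `<polygon>` rectangle, #ff0000→engrave S403 F3719: (85.366,134.012) → (169.871,134.012) → (169.871,78.775) → (85.366,78.775) → (85.366,134.012) (closed)

[5] `<path>` quadratic bezier, #ff0000→engrave S403 F3719: (114.807,61.426) → (135.778,52.292) → (154.287,44.658) → (170.337,38.526) → (183.926,33.895) → (195.054,30.765)

(Gcodetools for Inkscape — laser output)
G21
G90
G0 X47.565 Y36.429
M3 S403
G01 X44.508 Y54.200 F3719
G01 X62.279 Y57.257
G01 X65.336 Y39.486
G01 X47.565 Y36.429
M5
G0 X87.598 Y176.502
M3 S403
G01 X101.689 Y176.502 F3719
G01 X101.689 Y96.311
G01 X87.598 Y96.311
G01 X87.598 Y176.502
M5
G0 X19.644 Y131.567
M3 S403
G01 X19.398 Y142.520 F3719
G01 X27.808 Y149.541
G01 X38.541 Y147.344
G01 X43.515 Y137.582
G01 X38.984 Y127.607
G01 X28.361 Y124.931
G01 X19.644 Y131.567
M5
G0 X85.366 Y134.012
M3 S403
G01 X169.871 Y134.012 F3719
G01 X169.871 Y78.775
G01 X85.366 Y78.775
G01 X85.366 Y134.012
M5
G0 X114.807 Y61.426
M3 S403
G01 X135.778 Y52.292 F3719
G01 X154.287 Y44.658
G01 X170.337 Y38.526
G01 X183.926 Y33.895
G01 X195.054 Y30.765
M5
G0 X0.000 Y0.000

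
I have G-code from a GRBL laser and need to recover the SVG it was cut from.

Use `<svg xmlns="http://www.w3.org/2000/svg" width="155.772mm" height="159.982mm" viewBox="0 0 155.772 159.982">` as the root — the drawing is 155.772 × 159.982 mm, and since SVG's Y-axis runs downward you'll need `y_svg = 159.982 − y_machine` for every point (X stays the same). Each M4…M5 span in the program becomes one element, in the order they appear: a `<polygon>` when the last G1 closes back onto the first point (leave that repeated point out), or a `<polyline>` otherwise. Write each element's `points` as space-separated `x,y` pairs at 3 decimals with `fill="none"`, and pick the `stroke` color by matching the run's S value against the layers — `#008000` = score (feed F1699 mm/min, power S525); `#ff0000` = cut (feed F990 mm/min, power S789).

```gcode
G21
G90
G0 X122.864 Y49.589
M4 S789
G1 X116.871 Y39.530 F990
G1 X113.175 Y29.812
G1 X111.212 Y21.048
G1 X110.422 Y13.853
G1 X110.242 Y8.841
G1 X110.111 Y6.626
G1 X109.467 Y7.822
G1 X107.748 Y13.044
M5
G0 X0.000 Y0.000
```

y_svg = 159.982 − y_m. Every run uses S789, so all elements get stroke `#ff0000` (cut).

[1] open run; points: 122.864,110.393 116.871,120.452 113.175,130.170 111.212,138.934 110.422,146.129 110.242,151.141 110.111,153.356 109.467,152.160 107.748,146.938

<svg xmlns="http://www.w3.org/2000/svg" width="155.772mm" height="159.982mm" viewBox="0 0 155.772 159.982">
  <polyline points="122.864,110.393 116.871,120.452 113.175,130.170 111.212,138.934 110.422,146.129 110.242,151.141 110.111,153.356 109.467,152.160 107.748,146.938" fill="none" stroke="#ff0000"/>
</svg>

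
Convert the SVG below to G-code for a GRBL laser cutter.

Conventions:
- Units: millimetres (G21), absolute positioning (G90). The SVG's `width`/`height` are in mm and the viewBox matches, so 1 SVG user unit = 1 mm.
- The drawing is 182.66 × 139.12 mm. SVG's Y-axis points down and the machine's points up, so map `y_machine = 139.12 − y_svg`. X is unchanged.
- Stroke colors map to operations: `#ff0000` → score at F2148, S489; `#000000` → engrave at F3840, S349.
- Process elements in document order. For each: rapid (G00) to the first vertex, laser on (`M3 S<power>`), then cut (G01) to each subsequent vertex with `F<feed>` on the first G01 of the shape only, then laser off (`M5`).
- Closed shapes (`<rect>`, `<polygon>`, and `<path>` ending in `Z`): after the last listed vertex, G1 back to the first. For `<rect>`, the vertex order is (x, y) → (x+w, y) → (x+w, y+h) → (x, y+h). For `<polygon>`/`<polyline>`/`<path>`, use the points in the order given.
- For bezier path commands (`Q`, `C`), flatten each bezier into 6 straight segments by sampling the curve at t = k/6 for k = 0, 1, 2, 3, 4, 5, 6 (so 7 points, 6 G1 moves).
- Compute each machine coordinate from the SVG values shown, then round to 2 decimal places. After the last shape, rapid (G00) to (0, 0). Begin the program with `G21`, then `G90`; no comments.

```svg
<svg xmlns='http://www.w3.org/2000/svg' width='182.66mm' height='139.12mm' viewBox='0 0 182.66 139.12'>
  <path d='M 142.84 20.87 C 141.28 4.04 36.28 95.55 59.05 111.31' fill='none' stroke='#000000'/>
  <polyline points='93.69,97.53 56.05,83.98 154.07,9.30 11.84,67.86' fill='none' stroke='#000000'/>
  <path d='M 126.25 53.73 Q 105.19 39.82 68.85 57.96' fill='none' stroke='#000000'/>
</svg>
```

viewBox `0 0 182.66 139.12` with mm width/height → 1 unit = 1 mm. Flip: y_m = 139.12 − y_svg.

**Shape 1** — `<path>` cubic bezier, stroke `#000000` → engrave (S349, F3840). Control points (SVG): P0=(142.84,20.87), P1=(141.28,4.04), P2=(36.28,95.55), P3=(59.05,111.31); sampled at t=k/6. Machine vertices: (142.84,118.25) → (134.51,118.49) → (115.36,105.78) → (91.82,85.25) → (70.31,62.00) → (57.24,41.15) → (59.05,27.81). Open path.

**Shape 2** — `<polyline>` open polyline, stroke `#000000` → engrave (S349, F3840). Machine vertices: (93.69,41.59) → (56.05,55.14) → (154.07,129.82) → (11.84,71.26). Open path.

**Shape 3** — `<path>` quadratic bezier, stroke `#000000` → engrave (S349, F3840). Control points (SVG): P0=(126.25,53.73), P1=(105.19,39.82), P2=(68.85,57.96); sampled at t=k/6. Machine vertices: (126.25,85.39) → (118.81,89.14) → (110.51,91.10) → (101.37,91.29) → (91.38,89.69) → (80.54,86.32) → (68.85,81.16). Open path.

G21
G90
G00 X142.84 Y118.25
M3 S349
G01 X134.51 Y118.49 F3840
G01 X115.36 Y105.78
G01 X91.82 Y85.25
G01 X70.31 Y62.00
G01 X57.24 Y41.15
G01 X59.05 Y27.81
M5
G00 X93.69 Y41.59
M3 S349
G01 X56.05 Y55.14 F3840
G01 X154.07 Y129.82
G01 X11.84 Y71.26
M5
G00 X126.25 Y85.39
M3 S349
G01 X118.81 Y89.14 F3840
G01 X110.51 Y91.10
G01 X101.37 Y91.29
G01 X91.38 Y89.69
G01 X80.54 Y86.32
G01 X68.85 Y81.16
M5
G00 X0.00 Y0.00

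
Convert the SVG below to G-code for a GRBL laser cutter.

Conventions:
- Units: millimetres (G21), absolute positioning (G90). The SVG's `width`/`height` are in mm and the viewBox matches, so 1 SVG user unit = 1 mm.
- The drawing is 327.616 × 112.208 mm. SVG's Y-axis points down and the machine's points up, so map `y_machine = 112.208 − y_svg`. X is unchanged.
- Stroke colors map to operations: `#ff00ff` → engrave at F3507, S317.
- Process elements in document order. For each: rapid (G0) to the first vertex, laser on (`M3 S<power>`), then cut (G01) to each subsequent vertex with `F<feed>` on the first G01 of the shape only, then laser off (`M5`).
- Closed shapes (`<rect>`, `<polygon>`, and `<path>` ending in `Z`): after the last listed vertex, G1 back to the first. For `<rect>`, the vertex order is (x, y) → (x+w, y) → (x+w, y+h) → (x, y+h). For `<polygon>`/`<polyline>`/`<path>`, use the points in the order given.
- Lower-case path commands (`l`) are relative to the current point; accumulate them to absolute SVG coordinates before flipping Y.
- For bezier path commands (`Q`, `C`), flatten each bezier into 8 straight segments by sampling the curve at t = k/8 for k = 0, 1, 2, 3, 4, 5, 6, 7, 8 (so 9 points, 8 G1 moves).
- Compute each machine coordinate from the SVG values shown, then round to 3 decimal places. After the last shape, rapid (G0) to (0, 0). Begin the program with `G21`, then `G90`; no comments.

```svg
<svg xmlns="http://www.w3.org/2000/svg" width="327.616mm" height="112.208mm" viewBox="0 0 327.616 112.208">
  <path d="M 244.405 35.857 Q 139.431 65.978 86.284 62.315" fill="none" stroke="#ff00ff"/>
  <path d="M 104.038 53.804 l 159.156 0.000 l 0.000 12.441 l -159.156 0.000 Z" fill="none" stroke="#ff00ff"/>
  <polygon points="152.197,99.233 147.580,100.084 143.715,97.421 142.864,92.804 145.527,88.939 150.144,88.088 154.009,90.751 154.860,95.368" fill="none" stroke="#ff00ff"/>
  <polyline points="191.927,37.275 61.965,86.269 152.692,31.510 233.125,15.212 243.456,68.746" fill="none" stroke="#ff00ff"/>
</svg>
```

G21
G90
G0 X244.405 Y76.351
M3 S317
G01 X218.971 Y69.349 F3507
G01 X195.157 Y63.402
G01 X172.963 Y58.511
G01 X152.388 Y54.676
G01 X133.432 Y51.897
G01 X116.097 Y50.173
G01 X100.381 Y49.505
G01 X86.284 Y49.893
M5
G0 X104.038 Y58.404
M3 S317
G01 X263.194 Y58.404 F3507
G01 X263.194 Y45.963
G01 X104.038 Y45.963
G01 X104.038 Y58.404
M5
G0 X152.197 Y12.975
M3 S317
G01 X147.580 Y12.124 F3507
G01 X143.715 Y14.787
G01 X142.864 Y19.404
G01 X145.527 Y23.269
G01 X150.144 Y24.120
G01 X154.009 Y21.457
G01 X154.860 Y16.840
G01 X152.197 Y12.975
M5
G0 X191.927 Y74.933
M3 S317
G01 X61.965 Y25.939 F3507
G01 X152.692 Y80.698
G01 X233.125 Y96.996
G01 X243.456 Y43.462
M5
G0 X0.000 Y0.000

Since the viewBox matches the mm dimensions, user units are millimetres directly. The only transform is the Y-flip y_m = 112.208 − y_svg.

Shape 1 is a quadratic bezier drawn with `<path>`. Its stroke #ff00ff means engrave at S317, F3507. After flipping Y the toolpath is (244.405,76.351) → (218.971,69.349) → (195.157,63.402) → (172.963,58.511) → (152.388,54.676) → (133.432,51.897) → (116.097,50.173) → (100.381,49.505) → (86.284,49.893).

Shape 2 is a rectangle drawn with `<path>`. Its stroke #ff00ff means engrave at S317, F3507. After flipping Y the toolpath is (104.038,58.404) → (263.194,58.404) → (263.194,45.963) → (104.038,45.963) → (104.038,58.404), returning to the start.

Shape 3 is a regular polygon drawn with `<polygon>`. Its stroke #ff00ff means engrave at S317, F3507. After flipping Y the toolpath is (152.197,12.975) → (147.580,12.124) → (143.715,14.787) → (142.864,19.404) → (145.527,23.269) → (150.144,24.120) → (154.009,21.457) → (154.860,16.840) → (152.197,12.975), returning to the start.

Shape 4 is a open polyline drawn with `<polyline>`. Its stroke #ff00ff means engrave at S317, F3507. After flipping Y the toolpath is (191.927,74.933) → (61.965,25.939) → (152.692,80.698) → (233.125,96.996) → (243.456,43.462).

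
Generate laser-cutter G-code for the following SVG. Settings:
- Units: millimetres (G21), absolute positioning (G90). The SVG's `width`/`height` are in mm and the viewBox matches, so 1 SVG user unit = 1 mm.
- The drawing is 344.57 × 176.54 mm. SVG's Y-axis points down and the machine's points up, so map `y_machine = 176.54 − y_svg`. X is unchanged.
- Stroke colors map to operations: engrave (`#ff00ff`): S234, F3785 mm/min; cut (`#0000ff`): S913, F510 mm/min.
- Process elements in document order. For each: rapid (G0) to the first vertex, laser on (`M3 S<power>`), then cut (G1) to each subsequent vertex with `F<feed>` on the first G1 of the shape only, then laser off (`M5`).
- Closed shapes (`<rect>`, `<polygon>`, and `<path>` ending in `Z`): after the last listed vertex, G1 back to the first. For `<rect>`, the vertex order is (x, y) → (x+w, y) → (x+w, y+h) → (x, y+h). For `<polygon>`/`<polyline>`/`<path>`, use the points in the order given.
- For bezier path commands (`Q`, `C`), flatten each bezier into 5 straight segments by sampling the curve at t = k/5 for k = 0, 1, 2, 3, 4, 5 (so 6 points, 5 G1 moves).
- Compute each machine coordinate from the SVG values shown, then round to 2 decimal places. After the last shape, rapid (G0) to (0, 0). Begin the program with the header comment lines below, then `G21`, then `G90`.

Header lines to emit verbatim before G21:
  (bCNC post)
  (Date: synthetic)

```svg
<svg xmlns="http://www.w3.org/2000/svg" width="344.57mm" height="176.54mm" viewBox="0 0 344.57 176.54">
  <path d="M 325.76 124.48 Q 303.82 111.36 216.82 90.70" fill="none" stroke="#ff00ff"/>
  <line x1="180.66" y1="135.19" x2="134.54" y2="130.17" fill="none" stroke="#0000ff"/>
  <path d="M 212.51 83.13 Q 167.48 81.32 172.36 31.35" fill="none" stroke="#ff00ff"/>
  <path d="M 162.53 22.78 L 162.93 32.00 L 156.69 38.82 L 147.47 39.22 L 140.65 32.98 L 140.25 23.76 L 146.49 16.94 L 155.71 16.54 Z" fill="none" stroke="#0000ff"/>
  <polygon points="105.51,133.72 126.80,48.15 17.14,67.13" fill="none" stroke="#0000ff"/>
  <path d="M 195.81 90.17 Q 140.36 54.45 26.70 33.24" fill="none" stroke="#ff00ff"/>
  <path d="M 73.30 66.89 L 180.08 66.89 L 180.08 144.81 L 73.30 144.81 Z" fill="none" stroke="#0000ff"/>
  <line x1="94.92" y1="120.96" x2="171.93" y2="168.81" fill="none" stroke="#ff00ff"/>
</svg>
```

viewBox `0 0 344.57 176.54` with mm width/height → 1 unit = 1 mm. Flip: y_m = 176.54 − y_svg.

**Shape 1** — `<path>` quadratic bezier, stroke `#ff00ff` → engrave (S234, F3785). Control points (SVG): P0=(325.76,124.48), P1=(303.82,111.36), P2=(216.82,90.70); sampled at t=k/5. Machine vertices: (325.76,52.06) → (314.38,57.61) → (297.80,63.76) → (276.01,70.52) → (249.02,77.88) → (216.82,85.84). Open path.

**Shape 2** — `<line>` line segment, stroke `#0000ff` → cut (S913, F510). Machine vertices: (180.66,41.35) → (134.54,46.37). Open path.

**Shape 3** — `<path>` quadratic bezier, stroke `#ff00ff` → engrave (S234, F3785). Control points (SVG): P0=(212.51,83.13), P1=(167.48,81.32), P2=(172.36,31.35); sampled at t=k/5. Machine vertices: (212.51,93.41) → (196.49,96.06) → (184.47,102.56) → (176.44,112.92) → (172.40,127.13) → (172.36,145.19). Open path.

**Shape 4** — `<path>` regular polygon, stroke `#0000ff` → cut (S913, F510). Machine vertices: (162.53,153.76) → (162.93,144.54) → (156.69,137.72) → (147.47,137.32) → (140.65,143.56) → (140.25,152.78) → (146.49,159.60) → (155.71,160.00) → (162.53,153.76). Closed: final G1 returns to the first vertex.

**Shape 5** — `<polygon>` closed polygon, stroke `#0000ff` → cut (S913, F510). Machine vertices: (105.51,42.82) → (126.80,128.39) → (17.14,109.41) → (105.51,42.82). Closed: final G1 returns to the first vertex.

**Shape 6** — `<path>` quadratic bezier, stroke `#ff00ff` → engrave (S234, F3785). Control points (SVG): P0=(195.81,90.17), P1=(140.36,54.45), P2=(26.70,33.24); sampled at t=k/5. Machine vertices: (195.81,86.37) → (171.30,100.08) → (142.14,112.62) → (108.31,124.01) → (69.84,134.24) → (26.70,143.30). Open path.

**Shape 7** — `<path>` rectangle, stroke `#0000ff` → cut (S913, F510). Machine vertices: (73.30,109.65) → (180.08,109.65) → (180.08,31.73) → (73.30,31.73) → (73.30,109.65). Closed: final G1 returns to the first vertex.

**Shape 8** — `<line>` line segment, stroke `#ff00ff` → engrave (S234, F3785). Machine vertices: (94.92,55.58) → (171.93,7.73). Open path.

(bCNC post)
(Date: synthetic)
G21
G90
G0 X325.76 Y52.06
M3 S234
G1 X314.38 Y57.61 F3785
G1 X297.80 Y63.76
G1 X276.01 Y70.52
G1 X249.02 Y77.88
G1 X216.82 Y85.84
M5
G0 X180.66 Y41.35
M3 S913
G1 X134.54 Y46.37 F510
M5
G0 X212.51 Y93.41
M3 S234
G1 X196.49 Y96.06 F3785
G1 X184.47 Y102.56
G1 X176.44 Y112.92
G1 X172.40 Y127.13
G1 X172.36 Y145.19
M5
G0 X162.53 Y153.76
M3 S913
G1 X162.93 Y144.54 F510
G1 X156.69 Y137.72
G1 X147.47 Y137.32
G1 X140.65 Y143.56
G1 X140.25 Y152.78
G1 X146.49 Y159.60
G1 X155.71 Y160.00
G1 X162.53 Y153.76
M5
G0 X105.51 Y42.82
M3 S913
G1 X126.80 Y128.39 F510
G1 X17.14 Y109.41
G1 X105.51 Y42.82
M5
G0 X195.81 Y86.37
M3 S234
G1 X171.30 Y100.08 F3785
G1 X142.14 Y112.62
G1 X108.31 Y124.01
G1 X69.84 Y134.24
G1 X26.70 Y143.30
M5
G0 X73.30 Y109.65
M3 S913
G1 X180.08 Y109.65 F510
G1 X180.08 Y31.73
G1 X73.30 Y31.73
G1 X73.30 Y109.65
M5
G0 X94.92 Y55.58
M3 S234
G1 X171.93 Y7.73 F3785
M5
G0 X0.00 Y0.00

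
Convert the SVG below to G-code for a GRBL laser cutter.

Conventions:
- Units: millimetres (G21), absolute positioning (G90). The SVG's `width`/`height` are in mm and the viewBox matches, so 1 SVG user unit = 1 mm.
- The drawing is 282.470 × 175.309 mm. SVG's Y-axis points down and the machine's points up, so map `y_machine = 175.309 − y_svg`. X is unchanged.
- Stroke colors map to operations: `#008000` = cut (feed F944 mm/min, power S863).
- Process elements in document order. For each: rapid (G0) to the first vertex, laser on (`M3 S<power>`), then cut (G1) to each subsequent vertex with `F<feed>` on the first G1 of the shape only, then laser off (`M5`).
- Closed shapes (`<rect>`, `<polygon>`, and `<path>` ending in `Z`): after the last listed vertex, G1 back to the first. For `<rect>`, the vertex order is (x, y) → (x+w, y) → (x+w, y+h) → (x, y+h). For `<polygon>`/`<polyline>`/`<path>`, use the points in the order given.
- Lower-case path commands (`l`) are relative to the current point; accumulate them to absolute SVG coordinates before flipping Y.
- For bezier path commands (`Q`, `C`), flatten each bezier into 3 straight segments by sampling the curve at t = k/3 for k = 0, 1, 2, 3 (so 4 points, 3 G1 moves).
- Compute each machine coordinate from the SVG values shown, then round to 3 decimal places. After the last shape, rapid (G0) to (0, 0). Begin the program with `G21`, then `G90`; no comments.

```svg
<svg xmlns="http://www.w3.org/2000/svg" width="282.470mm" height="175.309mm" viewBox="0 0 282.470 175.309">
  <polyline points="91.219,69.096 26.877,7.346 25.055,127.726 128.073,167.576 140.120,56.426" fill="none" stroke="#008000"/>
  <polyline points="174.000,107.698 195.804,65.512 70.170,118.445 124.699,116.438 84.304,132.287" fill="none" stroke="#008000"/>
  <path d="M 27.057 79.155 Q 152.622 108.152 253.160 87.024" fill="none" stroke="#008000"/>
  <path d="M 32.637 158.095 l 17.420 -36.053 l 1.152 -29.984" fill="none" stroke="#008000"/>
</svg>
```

viewBox `0 0 282.470 175.309` with mm width/height → 1 unit = 1 mm. Flip: y_m = 175.309 − y_svg.

**Shape 1** — `<polyline>` open polyline, stroke `#008000` → cut (S863, F944). Machine vertices: (91.219,106.213) → (26.877,167.963) → (25.055,47.583) → (128.073,7.733) → (140.120,118.883). Open path.

**Shape 2** — `<polyline>` open polyline, stroke `#008000` → cut (S863, F944). Machine vertices: (174.000,67.611) → (195.804,109.797) → (70.170,56.864) → (124.699,58.871) → (84.304,43.022). Open path.

**Shape 3** — `<path>` quadratic bezier, stroke `#008000` → cut (S863, F944). Control points (SVG): P0=(27.057,79.155), P1=(152.622,108.152), P2=(253.160,87.024); sampled at t=k/3. Machine vertices: (27.057,96.154) → (107.986,82.392) → (183.354,79.769) → (253.160,88.285). Open path.

**Shape 4** — `<path>` open polyline, stroke `#008000` → cut (S863, F944). Machine vertices: (32.637,17.214) → (50.057,53.267) → (51.209,83.251). Open path.

G21
G90
G0 X91.219 Y106.213
M3 S863
G1 X26.877 Y167.963 F944
G1 X25.055 Y47.583
G1 X128.073 Y7.733
G1 X140.120 Y118.883
M5
G0 X174.000 Y67.611
M3 S863
G1 X195.804 Y109.797 F944
G1 X70.170 Y56.864
G1 X124.699 Y58.871
G1 X84.304 Y43.022
M5
G0 X27.057 Y96.154
M3 S863
G1 X107.986 Y82.392 F944
G1 X183.354 Y79.769
G1 X253.160 Y88.285
M5
G0 X32.637 Y17.214
M3 S863
G1 X50.057 Y53.267 F944
G1 X51.209 Y83.251
M5
G0 X0.000 Y0.000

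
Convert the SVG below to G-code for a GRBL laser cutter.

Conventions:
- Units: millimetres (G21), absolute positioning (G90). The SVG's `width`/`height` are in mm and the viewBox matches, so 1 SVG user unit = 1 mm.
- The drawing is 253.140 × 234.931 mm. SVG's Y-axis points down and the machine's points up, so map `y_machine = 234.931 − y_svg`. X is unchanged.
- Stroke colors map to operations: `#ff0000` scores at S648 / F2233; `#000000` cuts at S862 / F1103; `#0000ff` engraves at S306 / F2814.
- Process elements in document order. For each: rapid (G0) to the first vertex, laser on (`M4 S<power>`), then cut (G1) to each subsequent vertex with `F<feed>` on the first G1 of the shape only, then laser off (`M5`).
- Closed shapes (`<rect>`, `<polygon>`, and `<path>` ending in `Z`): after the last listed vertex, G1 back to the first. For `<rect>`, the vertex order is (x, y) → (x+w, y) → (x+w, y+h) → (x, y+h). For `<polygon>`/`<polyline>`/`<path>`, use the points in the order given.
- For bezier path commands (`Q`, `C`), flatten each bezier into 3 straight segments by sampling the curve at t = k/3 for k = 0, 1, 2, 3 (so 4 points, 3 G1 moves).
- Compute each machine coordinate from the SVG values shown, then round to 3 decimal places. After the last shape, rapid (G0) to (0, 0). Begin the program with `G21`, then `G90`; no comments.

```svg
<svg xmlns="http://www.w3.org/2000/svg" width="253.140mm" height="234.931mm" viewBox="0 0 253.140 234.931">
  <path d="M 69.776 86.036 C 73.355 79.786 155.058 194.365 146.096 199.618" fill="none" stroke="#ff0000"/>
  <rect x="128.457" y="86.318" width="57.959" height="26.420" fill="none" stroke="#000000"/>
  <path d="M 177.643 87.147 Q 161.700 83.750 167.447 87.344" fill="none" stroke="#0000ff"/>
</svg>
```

Since the viewBox matches the mm dimensions, user units are millimetres directly. The only transform is the Y-flip y_m = 234.931 − y_svg.

Shape 1 is a cubic bezier drawn with `<path>`. Its stroke #ff0000 means score at S648, F2233. After flipping Y the toolpath is (69.776,148.895) → (93.145,123.393) → (131.088,68.484) → (146.096,35.313).

Shape 2 is a rectangle drawn with `<rect>`. Its stroke #000000 means cut at S862, F1103. After flipping Y the toolpath is (128.457,148.613) → (186.416,148.613) → (186.416,122.193) → (128.457,122.193) → (128.457,148.613), returning to the start.

Shape 3 is a quadratic bezier drawn with `<path>`. Its stroke #0000ff means engrave at S306, F2814. After flipping Y the toolpath is (177.643,147.784) → (169.424,149.272) → (166.026,149.206) → (167.447,147.587).

G21
G90
G0 X69.776 Y148.895
M4 S648
G1 X93.145 Y123.393 F2233
G1 X131.088 Y68.484
G1 X146.096 Y35.313
M5
G0 X128.457 Y148.613
M4 S862
G1 X186.416 Y148.613 F1103
G1 X186.416 Y122.193
G1 X128.457 Y122.193
G1 X128.457 Y148.613
M5
G0 X177.643 Y147.784
M4 S306
G1 X169.424 Y149.272 F2814
G1 X166.026 Y149.206
G1 X167.447 Y147.587
M5
G0 X0.000 Y0.000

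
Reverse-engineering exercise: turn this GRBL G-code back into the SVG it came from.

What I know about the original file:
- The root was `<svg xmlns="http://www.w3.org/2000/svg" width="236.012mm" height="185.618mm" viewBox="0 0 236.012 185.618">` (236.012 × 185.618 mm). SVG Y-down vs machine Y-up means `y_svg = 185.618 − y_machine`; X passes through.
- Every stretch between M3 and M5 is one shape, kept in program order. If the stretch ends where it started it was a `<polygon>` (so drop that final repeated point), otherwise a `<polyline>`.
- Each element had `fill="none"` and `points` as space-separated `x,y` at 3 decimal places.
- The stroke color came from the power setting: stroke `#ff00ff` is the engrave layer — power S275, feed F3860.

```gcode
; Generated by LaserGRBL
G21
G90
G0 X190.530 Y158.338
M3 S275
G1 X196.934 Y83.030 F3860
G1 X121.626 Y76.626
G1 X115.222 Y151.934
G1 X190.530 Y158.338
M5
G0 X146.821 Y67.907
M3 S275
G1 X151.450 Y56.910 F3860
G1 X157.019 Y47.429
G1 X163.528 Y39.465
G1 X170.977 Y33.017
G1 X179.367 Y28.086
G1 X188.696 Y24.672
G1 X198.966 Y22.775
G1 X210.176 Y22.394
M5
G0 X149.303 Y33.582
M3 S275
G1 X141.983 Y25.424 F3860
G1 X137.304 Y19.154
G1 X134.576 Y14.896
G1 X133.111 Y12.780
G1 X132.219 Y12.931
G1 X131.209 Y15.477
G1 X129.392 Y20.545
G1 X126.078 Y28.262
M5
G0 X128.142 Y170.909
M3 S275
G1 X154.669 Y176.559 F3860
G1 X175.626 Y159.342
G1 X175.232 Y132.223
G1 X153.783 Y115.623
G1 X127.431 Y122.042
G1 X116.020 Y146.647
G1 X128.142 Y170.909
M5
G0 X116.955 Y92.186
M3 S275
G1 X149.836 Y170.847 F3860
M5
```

y_svg = 185.618 − y_m. Every run uses S275, so all elements get stroke `#ff00ff` (engrave).

[1] closed run; points: 190.530,27.280 196.934,102.588 121.626,108.992 115.222,33.684

[2] open run; points: 146.821,117.711 151.450,128.708 157.019,138.189 163.528,146.153 170.977,152.601 179.367,157.532 188.696,160.946 198.966,162.843 210.176,163.224

[3] open run; points: 149.303,152.036 141.983,160.194 137.304,166.464 134.576,170.722 133.111,172.838 132.219,172.687 131.209,170.141 129.392,165.073 126.078,157.356

[4] closed run; points: 128.142,14.709 154.669,9.059 175.626,26.276 175.232,53.395 153.783,69.995 127.431,63.576 116.020,38.971

[5] open run; points: 116.955,93.432 149.836,14.771

<svg xmlns="http://www.w3.org/2000/svg" width="236.012mm" height="185.618mm" viewBox="0 0 236.012 185.618">
  <polygon points="190.530,27.280 196.934,102.588 121.626,108.992 115.222,33.684" fill="none" stroke="#ff00ff"/>
  <polyline points="146.821,117.711 151.450,128.708 157.019,138.189 163.528,146.153 170.977,152.601 179.367,157.532 188.696,160.946 198.966,162.843 210.176,163.224" fill="none" stroke="#ff00ff"/>
  <polyline points="149.303,152.036 141.983,160.194 137.304,166.464 134.576,170.722 133.111,172.838 132.219,172.687 131.209,170.141 129.392,165.073 126.078,157.356" fill="none" stroke="#ff00ff"/>
  <polygon points="128.142,14.709 154.669,9.059 175.626,26.276 175.232,53.395 153.783,69.995 127.431,63.576 116.020,38.971" fill="none" stroke="#ff00ff"/>
  <polyline points="116.955,93.432 149.836,14.771" fill="none" stroke="#ff00ff"/>
</svg>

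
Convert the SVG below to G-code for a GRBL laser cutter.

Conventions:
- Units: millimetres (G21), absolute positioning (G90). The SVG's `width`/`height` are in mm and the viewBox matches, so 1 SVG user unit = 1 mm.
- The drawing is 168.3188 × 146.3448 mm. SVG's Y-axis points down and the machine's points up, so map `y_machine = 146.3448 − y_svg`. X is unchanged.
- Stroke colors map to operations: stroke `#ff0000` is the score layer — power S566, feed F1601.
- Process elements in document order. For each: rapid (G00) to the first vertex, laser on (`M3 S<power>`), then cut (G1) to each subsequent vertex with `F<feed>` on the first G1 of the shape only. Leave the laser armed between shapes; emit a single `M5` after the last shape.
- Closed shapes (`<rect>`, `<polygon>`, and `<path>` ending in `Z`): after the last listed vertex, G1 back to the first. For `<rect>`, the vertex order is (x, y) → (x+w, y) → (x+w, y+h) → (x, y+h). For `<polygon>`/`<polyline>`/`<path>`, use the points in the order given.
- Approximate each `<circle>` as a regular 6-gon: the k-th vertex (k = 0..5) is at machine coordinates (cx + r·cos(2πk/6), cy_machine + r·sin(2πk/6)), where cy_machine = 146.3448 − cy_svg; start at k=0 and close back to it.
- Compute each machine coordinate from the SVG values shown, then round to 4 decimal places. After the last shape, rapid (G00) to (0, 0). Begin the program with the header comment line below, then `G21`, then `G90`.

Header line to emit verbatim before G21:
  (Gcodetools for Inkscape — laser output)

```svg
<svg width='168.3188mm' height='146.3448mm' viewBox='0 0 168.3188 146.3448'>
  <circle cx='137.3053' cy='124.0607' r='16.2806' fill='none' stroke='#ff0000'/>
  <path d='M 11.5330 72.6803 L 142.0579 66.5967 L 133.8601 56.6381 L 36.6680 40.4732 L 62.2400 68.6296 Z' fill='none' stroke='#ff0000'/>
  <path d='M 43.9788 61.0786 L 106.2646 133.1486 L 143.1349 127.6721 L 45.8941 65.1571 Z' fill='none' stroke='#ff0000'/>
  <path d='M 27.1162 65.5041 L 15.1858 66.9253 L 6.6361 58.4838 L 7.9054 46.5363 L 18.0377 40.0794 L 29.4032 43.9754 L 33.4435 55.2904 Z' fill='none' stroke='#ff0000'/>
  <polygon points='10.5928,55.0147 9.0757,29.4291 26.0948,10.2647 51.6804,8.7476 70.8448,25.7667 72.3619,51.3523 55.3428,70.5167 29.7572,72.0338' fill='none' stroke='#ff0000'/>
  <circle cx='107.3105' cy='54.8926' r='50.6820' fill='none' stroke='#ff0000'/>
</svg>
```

viewBox `0 0 168.3188 146.3448` with mm width/height → 1 unit = 1 mm. Flip: y_m = 146.3448 − y_svg.

**Shape 1** — `<circle>` circle, stroke `#ff0000` → score (S566, F1601). Machine vertices: (153.5859,22.2841) → (145.4456,36.3835) → (129.1650,36.3835) → (121.0247,22.2841) → (129.1650,8.1847) → (145.4456,8.1847) → (153.5859,22.2841). Closed: final G1 returns to the first vertex.

**Shape 2** — `<path>` closed polygon, stroke `#ff0000` → score (S566, F1601). Machine vertices: (11.5330,73.6645) → (142.0579,79.7481) → (133.8601,89.7067) → (36.6680,105.8716) → (62.2400,77.7152) → (11.5330,73.6645). Closed: final G1 returns to the first vertex.

**Shape 3** — `<path>` closed polygon, stroke `#ff0000` → score (S566, F1601). Machine vertices: (43.9788,85.2662) → (106.2646,13.1962) → (143.1349,18.6727) → (45.8941,81.1877) → (43.9788,85.2662). Closed: final G1 returns to the first vertex.

**Shape 4** — `<path>` regular polygon, stroke `#ff0000` → score (S566, F1601). Machine vertices: (27.1162,80.8407) → (15.1858,79.4195) → (6.6361,87.8610) → (7.9054,99.8085) → (18.0377,106.2654) → (29.4032,102.3694) → (33.4435,91.0544) → (27.1162,80.8407). Closed: final G1 returns to the first vertex.

**Shape 5** — `<polygon>` regular polygon, stroke `#ff0000` → score (S566, F1601). Machine vertices: (10.5928,91.3301) → (9.0757,116.9157) → (26.0948,136.0801) → (51.6804,137.5972) → (70.8448,120.5781) → (72.3619,94.9925) → (55.3428,75.8281) → (29.7572,74.3110) → (10.5928,91.3301). Closed: final G1 returns to the first vertex.

**Shape 6** — `<circle>` circle, stroke `#ff0000` → score (S566, F1601). Machine vertices: (157.9925,91.4522) → (132.6515,135.3441) → (81.9695,135.3441) → (56.6285,91.4522) → (81.9695,47.5603) → (132.6515,47.5603) → (157.9925,91.4522). Closed: final G1 returns to the first vertex.

(Gcodetools for Inkscape — laser output)
G21
G90
G00 X153.5859 Y22.2841
M3 S566
G1 X145.4456 Y36.3835 F1601
G1 X129.1650 Y36.3835
G1 X121.0247 Y22.2841
G1 X129.1650 Y8.1847
G1 X145.4456 Y8.1847
G1 X153.5859 Y22.2841
G00 X11.5330 Y73.6645
M3 S566
G1 X142.0579 Y79.7481 F1601
G1 X133.8601 Y89.7067
G1 X36.6680 Y105.8716
G1 X62.2400 Y77.7152
G1 X11.5330 Y73.6645
G00 X43.9788 Y85.2662
M3 S566
G1 X106.2646 Y13.1962 F1601
G1 X143.1349 Y18.6727
G1 X45.8941 Y81.1877
G1 X43.9788 Y85.2662
G00 X27.1162 Y80.8407
M3 S566
G1 X15.1858 Y79.4195 F1601
G1 X6.6361 Y87.8610
G1 X7.9054 Y99.8085
G1 X18.0377 Y106.2654
G1 X29.4032 Y102.3694
G1 X33.4435 Y91.0544
G1 X27.1162 Y80.8407
G00 X10.5928 Y91.3301
M3 S566
G1 X9.0757 Y116.9157 F1601
G1 X26.0948 Y136.0801
G1 X51.6804 Y137.5972
G1 X70.8448 Y120.5781
G1 X72.3619 Y94.9925
G1 X55.3428 Y75.8281
G1 X29.7572 Y74.3110
G1 X10.5928 Y91.3301
G00 X157.9925 Y91.4522
M3 S566
G1 X132.6515 Y135.3441 F1601
G1 X81.9695 Y135.3441
G1 X56.6285 Y91.4522
G1 X81.9695 Y47.5603
G1 X132.6515 Y47.5603
G1 X157.9925 Y91.4522
M5
G00 X0.0000 Y0.0000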